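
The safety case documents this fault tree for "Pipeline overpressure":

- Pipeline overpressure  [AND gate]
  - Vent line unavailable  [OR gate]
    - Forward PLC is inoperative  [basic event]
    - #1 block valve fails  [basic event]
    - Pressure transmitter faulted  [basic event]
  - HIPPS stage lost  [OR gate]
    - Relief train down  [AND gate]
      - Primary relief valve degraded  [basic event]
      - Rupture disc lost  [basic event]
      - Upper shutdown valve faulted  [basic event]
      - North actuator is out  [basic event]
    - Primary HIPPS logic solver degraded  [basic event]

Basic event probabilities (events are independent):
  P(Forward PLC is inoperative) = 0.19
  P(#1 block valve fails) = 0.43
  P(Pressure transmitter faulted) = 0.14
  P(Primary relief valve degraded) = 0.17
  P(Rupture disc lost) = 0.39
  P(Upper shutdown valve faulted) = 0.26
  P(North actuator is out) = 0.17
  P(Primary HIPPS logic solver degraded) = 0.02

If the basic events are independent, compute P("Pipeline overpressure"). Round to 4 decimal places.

0.0138

P(Vent line unavailable) [OR] = 1 − (1−0.19) × (1−0.43) × (1−0.14) = 0.602938
P(Relief train down) [AND] = 0.17 × 0.39 × 0.26 × 0.17 = 0.002930
P(HIPPS stage lost) [OR] = 1 − (1−0.002930) × (1−0.02) = 0.022871
P(Pipeline overpressure) [AND] = 0.602938 × 0.022871 = 0.013790
Rounded to 4 decimal places: P(Pipeline overpressure) ≈ 0.0138.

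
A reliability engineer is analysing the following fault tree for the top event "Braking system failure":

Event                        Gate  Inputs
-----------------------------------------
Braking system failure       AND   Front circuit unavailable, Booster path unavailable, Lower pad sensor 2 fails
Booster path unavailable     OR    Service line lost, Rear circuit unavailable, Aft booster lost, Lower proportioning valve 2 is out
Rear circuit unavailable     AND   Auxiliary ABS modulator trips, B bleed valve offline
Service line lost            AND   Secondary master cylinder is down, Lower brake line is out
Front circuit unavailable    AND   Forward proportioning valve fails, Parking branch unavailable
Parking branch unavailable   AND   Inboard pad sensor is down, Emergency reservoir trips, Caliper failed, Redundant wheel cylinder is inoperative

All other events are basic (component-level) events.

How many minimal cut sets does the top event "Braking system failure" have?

Parking branch unavailable [AND]: one cut set from each child combined → 1 × 1 × 1 × 1 = 1 cut set(s).
Front circuit unavailable [AND]: one cut set from each child combined → 1 × 1 = 1 cut set(s).
Service line lost [AND]: one cut set from each child combined → 1 × 1 = 1 cut set(s).
Rear circuit unavailable [AND]: one cut set from each child combined → 1 × 1 = 1 cut set(s).
Booster path unavailable [OR]: union of children's cut sets → 4 cut set(s).
Braking system failure [AND]: one cut set from each child combined → 1 × 4 × 1 = 4 cut set(s).
Minimal cut sets: {Caliper failed, Emergency reservoir trips, Forward proportioning valve fails, Inboard pad sensor is down, Lower brake line is out, Lower pad sensor 2 fails, Redundant wheel cylinder is inoperative, Secondary master cylinder is down}; {Auxiliary ABS modulator trips, B bleed valve offline, Caliper failed, Emergency reservoir trips, Forward proportioning valve fails, Inboard pad sensor is down, Lower pad sensor 2 fails, Redundant wheel cylinder is inoperative}; {Aft booster lost, Caliper failed, Emergency reservoir trips, Forward proportioning valve fails, Inboard pad sensor is down, Lower pad sensor 2 fails, Redundant wheel cylinder is inoperative}; {Caliper failed, Emergency reservoir trips, Forward proportioning valve fails, Inboard pad sensor is down, Lower pad sensor 2 fails, Lower proportioning valve 2 is out, Redundant wheel cylinder is inoperative}.

4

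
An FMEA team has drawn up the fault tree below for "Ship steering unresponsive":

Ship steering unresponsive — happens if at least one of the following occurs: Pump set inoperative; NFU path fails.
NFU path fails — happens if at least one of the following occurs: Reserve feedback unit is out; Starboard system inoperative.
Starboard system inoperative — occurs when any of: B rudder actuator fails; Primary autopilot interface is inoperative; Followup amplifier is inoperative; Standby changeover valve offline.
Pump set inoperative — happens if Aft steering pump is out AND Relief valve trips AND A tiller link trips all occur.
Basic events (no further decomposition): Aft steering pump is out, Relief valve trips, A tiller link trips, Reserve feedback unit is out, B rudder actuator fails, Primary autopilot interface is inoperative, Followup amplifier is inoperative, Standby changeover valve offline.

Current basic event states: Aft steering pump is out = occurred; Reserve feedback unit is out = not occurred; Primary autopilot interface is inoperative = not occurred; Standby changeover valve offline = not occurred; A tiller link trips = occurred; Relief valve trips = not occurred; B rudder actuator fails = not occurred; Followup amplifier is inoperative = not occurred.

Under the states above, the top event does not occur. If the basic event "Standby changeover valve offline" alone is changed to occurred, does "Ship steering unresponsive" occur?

Yes

Counterfactual: set "Standby changeover valve offline" to occurred.
Pump set inoperative [AND]: Aft steering pump is out=occurs, Relief valve trips=not, A tiller link trips=occurs → not all inputs occur → does not occur.
Starboard system inoperative [OR]: B rudder actuator fails=not, Primary autopilot interface is inoperative=not, Followup amplifier is inoperative=not, Standby changeover valve offline=occurs → at least one input occurs → occurs.
NFU path fails [OR]: Reserve feedback unit is out=not, Starboard system inoperative=occurs → at least one input occurs → occurs.
Ship steering unresponsive [OR]: Pump set inoperative=not, NFU path fails=occurs → at least one input occurs → occurs.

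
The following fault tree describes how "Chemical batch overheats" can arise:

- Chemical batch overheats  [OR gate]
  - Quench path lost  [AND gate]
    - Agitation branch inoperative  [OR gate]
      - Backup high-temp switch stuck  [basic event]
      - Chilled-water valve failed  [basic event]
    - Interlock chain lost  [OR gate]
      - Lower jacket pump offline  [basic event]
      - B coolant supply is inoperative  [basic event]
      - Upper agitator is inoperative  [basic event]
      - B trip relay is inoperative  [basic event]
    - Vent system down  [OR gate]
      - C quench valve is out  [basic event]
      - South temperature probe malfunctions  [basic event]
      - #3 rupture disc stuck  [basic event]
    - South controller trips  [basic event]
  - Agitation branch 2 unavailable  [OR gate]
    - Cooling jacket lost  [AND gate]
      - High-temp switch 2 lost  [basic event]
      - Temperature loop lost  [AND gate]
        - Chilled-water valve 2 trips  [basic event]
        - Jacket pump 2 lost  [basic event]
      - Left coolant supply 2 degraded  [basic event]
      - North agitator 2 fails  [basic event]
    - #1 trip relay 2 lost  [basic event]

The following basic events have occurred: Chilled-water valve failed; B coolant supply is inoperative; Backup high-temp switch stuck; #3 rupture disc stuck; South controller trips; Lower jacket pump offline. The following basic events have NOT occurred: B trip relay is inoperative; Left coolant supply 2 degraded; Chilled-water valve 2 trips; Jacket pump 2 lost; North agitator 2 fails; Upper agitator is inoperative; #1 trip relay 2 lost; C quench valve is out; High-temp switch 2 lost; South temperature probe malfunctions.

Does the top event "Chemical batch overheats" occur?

Agitation branch inoperative [OR]: Backup high-temp switch stuck=occurs, Chilled-water valve failed=occurs → at least one input occurs → occurs.
Interlock chain lost [OR]: Lower jacket pump offline=occurs, B coolant supply is inoperative=occurs, Upper agitator is inoperative=not, B trip relay is inoperative=not → at least one input occurs → occurs.
Vent system down [OR]: C quench valve is out=not, South temperature probe malfunctions=not, #3 rupture disc stuck=occurs → at least one input occurs → occurs.
Quench path lost [AND]: Agitation branch inoperative=occurs, Interlock chain lost=occurs, Vent system down=occurs, South controller trips=occurs → all inputs occur → occurs.
Temperature loop lost [AND]: Chilled-water valve 2 trips=not, Jacket pump 2 lost=not → not all inputs occur → does not occur.
Cooling jacket lost [AND]: High-temp switch 2 lost=not, Temperature loop lost=not, Left coolant supply 2 degraded=not, North agitator 2 fails=not → not all inputs occur → does not occur.
Agitation branch 2 unavailable [OR]: Cooling jacket lost=not, #1 trip relay 2 lost=not → no input occurs → does not occur.
Chemical batch overheats [OR]: Quench path lost=occurs, Agitation branch 2 unavailable=not → at least one input occurs → occurs.

Yes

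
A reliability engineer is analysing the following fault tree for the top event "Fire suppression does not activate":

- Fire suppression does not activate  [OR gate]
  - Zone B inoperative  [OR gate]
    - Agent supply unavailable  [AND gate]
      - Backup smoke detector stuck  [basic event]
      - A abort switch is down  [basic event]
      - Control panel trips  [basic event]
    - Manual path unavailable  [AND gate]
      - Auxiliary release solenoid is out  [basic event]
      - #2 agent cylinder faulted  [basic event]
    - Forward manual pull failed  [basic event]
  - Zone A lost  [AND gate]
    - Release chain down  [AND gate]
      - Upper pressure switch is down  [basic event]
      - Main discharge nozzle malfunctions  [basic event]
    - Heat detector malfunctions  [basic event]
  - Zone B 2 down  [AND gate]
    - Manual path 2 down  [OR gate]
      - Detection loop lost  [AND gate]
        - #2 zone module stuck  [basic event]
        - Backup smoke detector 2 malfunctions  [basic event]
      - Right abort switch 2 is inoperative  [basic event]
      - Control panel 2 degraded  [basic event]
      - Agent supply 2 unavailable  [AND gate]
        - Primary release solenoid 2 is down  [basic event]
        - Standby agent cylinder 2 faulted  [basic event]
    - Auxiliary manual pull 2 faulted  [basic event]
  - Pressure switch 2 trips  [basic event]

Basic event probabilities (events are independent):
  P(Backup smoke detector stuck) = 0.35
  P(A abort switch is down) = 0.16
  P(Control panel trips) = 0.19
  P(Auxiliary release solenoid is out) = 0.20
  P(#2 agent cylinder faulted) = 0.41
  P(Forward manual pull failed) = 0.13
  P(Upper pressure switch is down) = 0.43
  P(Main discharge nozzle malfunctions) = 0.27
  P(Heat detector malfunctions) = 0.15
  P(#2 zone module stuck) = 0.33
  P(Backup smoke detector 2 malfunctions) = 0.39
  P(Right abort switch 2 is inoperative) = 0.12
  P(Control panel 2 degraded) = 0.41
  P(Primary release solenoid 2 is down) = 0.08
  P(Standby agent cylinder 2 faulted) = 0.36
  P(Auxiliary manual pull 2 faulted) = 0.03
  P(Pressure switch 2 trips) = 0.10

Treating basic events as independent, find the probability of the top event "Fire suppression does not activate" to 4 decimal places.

P(Agent supply unavailable) [AND] = 0.35 × 0.16 × 0.19 = 0.010640
P(Manual path unavailable) [AND] = 0.20 × 0.41 = 0.082000
P(Zone B inoperative) [OR] = 1 − (1−0.010640) × (1−0.082000) × (1−0.13) = 0.209838
P(Release chain down) [AND] = 0.43 × 0.27 = 0.116100
P(Zone A lost) [AND] = 0.116100 × 0.15 = 0.017415
P(Detection loop lost) [AND] = 0.33 × 0.39 = 0.128700
P(Agent supply 2 unavailable) [AND] = 0.08 × 0.36 = 0.028800
P(Manual path 2 down) [OR] = 1 − (1−0.128700) × (1−0.12) × (1−0.41) × (1−0.028800) = 0.560650
P(Zone B 2 down) [AND] = 0.560650 × 0.03 = 0.016820
P(Fire suppression does not activate) [OR] = 1 − (1−0.209838) × (1−0.017415) × (1−0.016820) × (1−0.10) = 0.312992
Rounded to 4 decimal places: P(Fire suppression does not activate) ≈ 0.3130.

0.3130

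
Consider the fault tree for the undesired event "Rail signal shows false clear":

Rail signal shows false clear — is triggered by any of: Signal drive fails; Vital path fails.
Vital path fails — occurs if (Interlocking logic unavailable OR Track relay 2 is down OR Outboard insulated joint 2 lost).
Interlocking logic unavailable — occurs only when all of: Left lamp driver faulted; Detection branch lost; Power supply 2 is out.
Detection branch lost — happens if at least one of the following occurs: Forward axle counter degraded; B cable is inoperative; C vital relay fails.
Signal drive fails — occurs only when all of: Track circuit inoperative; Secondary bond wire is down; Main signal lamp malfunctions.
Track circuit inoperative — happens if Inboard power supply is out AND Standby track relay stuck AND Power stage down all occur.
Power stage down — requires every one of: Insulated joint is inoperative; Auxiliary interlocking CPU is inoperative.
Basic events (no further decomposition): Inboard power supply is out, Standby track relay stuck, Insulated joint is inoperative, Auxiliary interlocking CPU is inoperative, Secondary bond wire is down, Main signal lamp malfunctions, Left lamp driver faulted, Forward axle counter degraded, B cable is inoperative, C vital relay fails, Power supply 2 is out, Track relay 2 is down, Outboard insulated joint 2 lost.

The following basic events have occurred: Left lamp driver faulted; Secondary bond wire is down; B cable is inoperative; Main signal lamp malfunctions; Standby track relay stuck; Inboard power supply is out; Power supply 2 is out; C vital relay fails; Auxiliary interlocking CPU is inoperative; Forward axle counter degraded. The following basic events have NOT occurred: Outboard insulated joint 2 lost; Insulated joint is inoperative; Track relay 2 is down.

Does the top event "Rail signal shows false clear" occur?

Yes

Power stage down [AND]: Insulated joint is inoperative=not, Auxiliary interlocking CPU is inoperative=occurs → not all inputs occur → does not occur.
Track circuit inoperative [AND]: Inboard power supply is out=occurs, Standby track relay stuck=occurs, Power stage down=not → not all inputs occur → does not occur.
Signal drive fails [AND]: Track circuit inoperative=not, Secondary bond wire is down=occurs, Main signal lamp malfunctions=occurs → not all inputs occur → does not occur.
Detection branch lost [OR]: Forward axle counter degraded=occurs, B cable is inoperative=occurs, C vital relay fails=occurs → at least one input occurs → occurs.
Interlocking logic unavailable [AND]: Left lamp driver faulted=occurs, Detection branch lost=occurs, Power supply 2 is out=occurs → all inputs occur → occurs.
Vital path fails [OR]: Interlocking logic unavailable=occurs, Track relay 2 is down=not, Outboard insulated joint 2 lost=not → at least one input occurs → occurs.
Rail signal shows false clear [OR]: Signal drive fails=not, Vital path fails=occurs → at least one input occurs → occurs.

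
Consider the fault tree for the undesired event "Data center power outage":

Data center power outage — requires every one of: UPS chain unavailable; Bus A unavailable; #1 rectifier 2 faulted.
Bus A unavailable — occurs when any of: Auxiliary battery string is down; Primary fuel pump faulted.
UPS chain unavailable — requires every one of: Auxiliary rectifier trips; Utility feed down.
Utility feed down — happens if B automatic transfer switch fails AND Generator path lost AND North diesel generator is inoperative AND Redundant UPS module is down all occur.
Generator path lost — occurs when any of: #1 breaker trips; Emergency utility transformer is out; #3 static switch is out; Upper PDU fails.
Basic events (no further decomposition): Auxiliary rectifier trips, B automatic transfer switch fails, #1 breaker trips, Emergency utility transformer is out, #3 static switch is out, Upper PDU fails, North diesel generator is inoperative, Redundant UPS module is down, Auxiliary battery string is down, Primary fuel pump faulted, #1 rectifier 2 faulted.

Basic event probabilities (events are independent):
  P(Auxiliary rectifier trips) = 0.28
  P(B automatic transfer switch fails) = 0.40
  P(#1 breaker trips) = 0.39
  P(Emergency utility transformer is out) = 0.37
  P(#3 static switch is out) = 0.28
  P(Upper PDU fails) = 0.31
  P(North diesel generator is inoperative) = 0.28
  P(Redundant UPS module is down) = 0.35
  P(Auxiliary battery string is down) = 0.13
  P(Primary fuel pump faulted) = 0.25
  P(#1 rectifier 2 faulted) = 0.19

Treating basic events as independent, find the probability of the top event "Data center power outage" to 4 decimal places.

P(Generator path lost) [OR] = 1 − (1−0.39) × (1−0.37) × (1−0.28) × (1−0.31) = 0.809080
P(Utility feed down) [AND] = 0.40 × 0.809080 × 0.28 × 0.35 = 0.031716
P(UPS chain unavailable) [AND] = 0.28 × 0.031716 = 0.008880
P(Bus A unavailable) [OR] = 1 − (1−0.13) × (1−0.25) = 0.347500
P(Data center power outage) [AND] = 0.008880 × 0.347500 × 0.19 = 0.000586
Rounded to 4 decimal places: P(Data center power outage) ≈ 0.0006.

0.0006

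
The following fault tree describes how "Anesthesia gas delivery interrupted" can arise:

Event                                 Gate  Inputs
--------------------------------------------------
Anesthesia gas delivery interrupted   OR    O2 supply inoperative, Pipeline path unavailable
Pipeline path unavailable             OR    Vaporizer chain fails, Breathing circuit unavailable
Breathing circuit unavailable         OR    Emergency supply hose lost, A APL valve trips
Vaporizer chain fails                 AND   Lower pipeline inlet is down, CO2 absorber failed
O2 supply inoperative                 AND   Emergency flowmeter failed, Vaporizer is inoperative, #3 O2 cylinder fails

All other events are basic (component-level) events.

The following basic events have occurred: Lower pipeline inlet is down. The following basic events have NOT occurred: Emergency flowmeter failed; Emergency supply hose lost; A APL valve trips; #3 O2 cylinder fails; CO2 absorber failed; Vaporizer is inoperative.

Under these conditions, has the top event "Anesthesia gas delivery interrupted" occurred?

No

O2 supply inoperative [AND]: Emergency flowmeter failed=not, Vaporizer is inoperative=not, #3 O2 cylinder fails=not → not all inputs occur → does not occur.
Vaporizer chain fails [AND]: Lower pipeline inlet is down=occurs, CO2 absorber failed=not → not all inputs occur → does not occur.
Breathing circuit unavailable [OR]: Emergency supply hose lost=not, A APL valve trips=not → no input occurs → does not occur.
Pipeline path unavailable [OR]: Vaporizer chain fails=not, Breathing circuit unavailable=not → no input occurs → does not occur.
Anesthesia gas delivery interrupted [OR]: O2 supply inoperative=not, Pipeline path unavailable=not → no input occurs → does not occur.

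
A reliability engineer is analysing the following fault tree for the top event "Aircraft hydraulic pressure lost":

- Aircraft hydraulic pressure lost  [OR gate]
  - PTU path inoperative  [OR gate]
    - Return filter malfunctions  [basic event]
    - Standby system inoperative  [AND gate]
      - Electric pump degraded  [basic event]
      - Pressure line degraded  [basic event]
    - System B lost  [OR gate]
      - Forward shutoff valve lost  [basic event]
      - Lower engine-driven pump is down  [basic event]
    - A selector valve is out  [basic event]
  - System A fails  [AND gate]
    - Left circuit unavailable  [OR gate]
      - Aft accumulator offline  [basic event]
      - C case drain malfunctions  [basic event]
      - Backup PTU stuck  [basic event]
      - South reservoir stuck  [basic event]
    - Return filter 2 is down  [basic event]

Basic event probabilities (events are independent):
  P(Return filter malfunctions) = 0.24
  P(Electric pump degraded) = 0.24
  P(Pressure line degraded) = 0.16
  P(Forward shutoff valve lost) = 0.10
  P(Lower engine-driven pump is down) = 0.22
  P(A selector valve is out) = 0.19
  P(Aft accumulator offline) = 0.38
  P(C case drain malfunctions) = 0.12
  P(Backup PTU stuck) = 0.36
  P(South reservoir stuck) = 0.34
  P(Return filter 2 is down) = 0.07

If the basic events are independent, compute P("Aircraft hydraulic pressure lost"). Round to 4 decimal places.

0.6068

P(Standby system inoperative) [AND] = 0.24 × 0.16 = 0.038400
P(System B lost) [OR] = 1 − (1−0.10) × (1−0.22) = 0.298000
P(PTU path inoperative) [OR] = 1 − (1−0.24) × (1−0.038400) × (1−0.298000) × (1−0.19) = 0.584443
P(Left circuit unavailable) [OR] = 1 − (1−0.38) × (1−0.12) × (1−0.36) × (1−0.34) = 0.769539
P(System A fails) [AND] = 0.769539 × 0.07 = 0.053868
P(Aircraft hydraulic pressure lost) [OR] = 1 − (1−0.584443) × (1−0.053868) = 0.606828
Rounded to 4 decimal places: P(Aircraft hydraulic pressure lost) ≈ 0.6068.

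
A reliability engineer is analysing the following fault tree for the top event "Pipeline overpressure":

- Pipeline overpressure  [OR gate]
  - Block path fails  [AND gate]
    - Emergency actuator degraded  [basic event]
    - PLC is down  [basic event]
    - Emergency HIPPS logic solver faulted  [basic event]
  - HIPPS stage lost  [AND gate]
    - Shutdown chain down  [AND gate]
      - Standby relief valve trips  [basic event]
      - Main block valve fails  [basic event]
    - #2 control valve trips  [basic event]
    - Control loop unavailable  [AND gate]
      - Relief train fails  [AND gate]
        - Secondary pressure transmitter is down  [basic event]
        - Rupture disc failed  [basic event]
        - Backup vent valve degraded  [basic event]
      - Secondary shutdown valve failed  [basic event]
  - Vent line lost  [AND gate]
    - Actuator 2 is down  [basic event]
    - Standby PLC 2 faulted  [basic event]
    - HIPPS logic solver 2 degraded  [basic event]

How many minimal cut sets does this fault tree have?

Block path fails [AND]: one cut set from each child combined → 1 × 1 × 1 = 1 cut set(s).
Shutdown chain down [AND]: one cut set from each child combined → 1 × 1 = 1 cut set(s).
Relief train fails [AND]: one cut set from each child combined → 1 × 1 × 1 = 1 cut set(s).
Control loop unavailable [AND]: one cut set from each child combined → 1 × 1 = 1 cut set(s).
HIPPS stage lost [AND]: one cut set from each child combined → 1 × 1 × 1 = 1 cut set(s).
Vent line lost [AND]: one cut set from each child combined → 1 × 1 × 1 = 1 cut set(s).
Pipeline overpressure [OR]: union of children's cut sets → 3 cut set(s).
Minimal cut sets: {Emergency HIPPS logic solver faulted, Emergency actuator degraded, PLC is down}; {#2 control valve trips, Backup vent valve degraded, Main block valve fails, Rupture disc failed, Secondary pressure transmitter is down, Secondary shutdown valve failed, Standby relief valve trips}; {Actuator 2 is down, HIPPS logic solver 2 degraded, Standby PLC 2 faulted}.

3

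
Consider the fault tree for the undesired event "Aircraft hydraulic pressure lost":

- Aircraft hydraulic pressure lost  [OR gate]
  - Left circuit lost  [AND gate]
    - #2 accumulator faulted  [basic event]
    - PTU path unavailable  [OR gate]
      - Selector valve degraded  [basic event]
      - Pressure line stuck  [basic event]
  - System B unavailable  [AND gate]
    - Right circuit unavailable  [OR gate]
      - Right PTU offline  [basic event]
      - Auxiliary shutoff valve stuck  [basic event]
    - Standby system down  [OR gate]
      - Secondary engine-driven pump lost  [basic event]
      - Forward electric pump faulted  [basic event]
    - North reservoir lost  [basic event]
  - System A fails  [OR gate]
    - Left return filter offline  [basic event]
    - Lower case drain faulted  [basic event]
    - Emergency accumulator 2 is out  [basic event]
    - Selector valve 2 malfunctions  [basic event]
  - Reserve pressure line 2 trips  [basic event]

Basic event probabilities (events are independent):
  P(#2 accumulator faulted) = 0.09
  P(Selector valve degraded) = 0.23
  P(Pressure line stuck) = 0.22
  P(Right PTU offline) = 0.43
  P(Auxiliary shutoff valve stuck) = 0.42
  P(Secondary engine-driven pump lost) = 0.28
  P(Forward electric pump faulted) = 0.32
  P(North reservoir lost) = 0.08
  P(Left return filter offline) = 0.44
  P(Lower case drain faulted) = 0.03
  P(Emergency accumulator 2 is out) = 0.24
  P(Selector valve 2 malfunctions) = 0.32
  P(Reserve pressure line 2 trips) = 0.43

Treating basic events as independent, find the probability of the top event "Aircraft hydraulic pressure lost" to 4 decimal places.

0.8500

P(PTU path unavailable) [OR] = 1 − (1−0.23) × (1−0.22) = 0.399400
P(Left circuit lost) [AND] = 0.09 × 0.399400 = 0.035946
P(Right circuit unavailable) [OR] = 1 − (1−0.43) × (1−0.42) = 0.669400
P(Standby system down) [OR] = 1 − (1−0.28) × (1−0.32) = 0.510400
P(System B unavailable) [AND] = 0.669400 × 0.510400 × 0.08 = 0.027333
P(System A fails) [OR] = 1 − (1−0.44) × (1−0.03) × (1−0.24) × (1−0.32) = 0.719274
P(Aircraft hydraulic pressure lost) [OR] = 1 − (1−0.035946) × (1−0.027333) × (1−0.719274) × (1−0.43) = 0.849954
Rounded to 4 decimal places: P(Aircraft hydraulic pressure lost) ≈ 0.8500.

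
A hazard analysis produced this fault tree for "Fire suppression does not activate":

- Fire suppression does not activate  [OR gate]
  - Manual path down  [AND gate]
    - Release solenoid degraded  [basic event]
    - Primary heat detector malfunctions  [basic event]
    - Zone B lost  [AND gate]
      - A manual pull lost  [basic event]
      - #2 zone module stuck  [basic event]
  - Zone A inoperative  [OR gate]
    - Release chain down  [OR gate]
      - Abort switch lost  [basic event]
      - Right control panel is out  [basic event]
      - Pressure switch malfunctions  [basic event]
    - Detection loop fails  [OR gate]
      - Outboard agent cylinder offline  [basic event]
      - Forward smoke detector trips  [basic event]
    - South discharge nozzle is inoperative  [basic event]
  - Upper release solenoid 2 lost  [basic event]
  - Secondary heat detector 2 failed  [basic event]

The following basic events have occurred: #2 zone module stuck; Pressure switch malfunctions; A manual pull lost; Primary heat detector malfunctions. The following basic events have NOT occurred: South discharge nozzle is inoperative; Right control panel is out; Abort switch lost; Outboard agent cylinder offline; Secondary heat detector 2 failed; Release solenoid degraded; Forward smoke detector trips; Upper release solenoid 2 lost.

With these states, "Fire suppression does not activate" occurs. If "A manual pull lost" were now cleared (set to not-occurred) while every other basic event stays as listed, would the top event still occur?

Counterfactual: set "A manual pull lost" to not occurred.
Zone B lost [AND]: A manual pull lost=not, #2 zone module stuck=occurs → not all inputs occur → does not occur.
Manual path down [AND]: Release solenoid degraded=not, Primary heat detector malfunctions=occurs, Zone B lost=not → not all inputs occur → does not occur.
Release chain down [OR]: Abort switch lost=not, Right control panel is out=not, Pressure switch malfunctions=occurs → at least one input occurs → occurs.
Detection loop fails [OR]: Outboard agent cylinder offline=not, Forward smoke detector trips=not → no input occurs → does not occur.
Zone A inoperative [OR]: Release chain down=occurs, Detection loop fails=not, South discharge nozzle is inoperative=not → at least one input occurs → occurs.
Fire suppression does not activate [OR]: Manual path down=not, Zone A inoperative=occurs, Upper release solenoid 2 lost=not, Secondary heat detector 2 failed=not → at least one input occurs → occurs.

Yes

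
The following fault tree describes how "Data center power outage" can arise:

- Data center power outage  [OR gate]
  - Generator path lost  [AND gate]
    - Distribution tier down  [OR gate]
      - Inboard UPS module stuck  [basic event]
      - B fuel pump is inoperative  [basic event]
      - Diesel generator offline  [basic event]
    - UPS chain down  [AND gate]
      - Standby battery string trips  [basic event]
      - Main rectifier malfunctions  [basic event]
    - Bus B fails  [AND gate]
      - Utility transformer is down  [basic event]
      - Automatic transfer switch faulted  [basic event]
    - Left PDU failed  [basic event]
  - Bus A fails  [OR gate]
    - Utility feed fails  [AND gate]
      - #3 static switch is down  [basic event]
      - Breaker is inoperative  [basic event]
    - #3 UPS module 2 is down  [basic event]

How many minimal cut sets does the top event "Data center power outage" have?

5

Distribution tier down [OR]: union of children's cut sets → 3 cut set(s).
UPS chain down [AND]: one cut set from each child combined → 1 × 1 = 1 cut set(s).
Bus B fails [AND]: one cut set from each child combined → 1 × 1 = 1 cut set(s).
Generator path lost [AND]: one cut set from each child combined → 3 × 1 × 1 × 1 = 3 cut set(s).
Utility feed fails [AND]: one cut set from each child combined → 1 × 1 = 1 cut set(s).
Bus A fails [OR]: union of children's cut sets → 2 cut set(s).
Data center power outage [OR]: union of children's cut sets → 5 cut set(s).
Minimal cut sets: {Automatic transfer switch faulted, Inboard UPS module stuck, Left PDU failed, Main rectifier malfunctions, Standby battery string trips, Utility transformer is down}; {Automatic transfer switch faulted, B fuel pump is inoperative, Left PDU failed, Main rectifier malfunctions, Standby battery string trips, Utility transformer is down}; {Automatic transfer switch faulted, Diesel generator offline, Left PDU failed, Main rectifier malfunctions, Standby battery string trips, Utility transformer is down}; {#3 static switch is down, Breaker is inoperative}; {#3 UPS module 2 is down}.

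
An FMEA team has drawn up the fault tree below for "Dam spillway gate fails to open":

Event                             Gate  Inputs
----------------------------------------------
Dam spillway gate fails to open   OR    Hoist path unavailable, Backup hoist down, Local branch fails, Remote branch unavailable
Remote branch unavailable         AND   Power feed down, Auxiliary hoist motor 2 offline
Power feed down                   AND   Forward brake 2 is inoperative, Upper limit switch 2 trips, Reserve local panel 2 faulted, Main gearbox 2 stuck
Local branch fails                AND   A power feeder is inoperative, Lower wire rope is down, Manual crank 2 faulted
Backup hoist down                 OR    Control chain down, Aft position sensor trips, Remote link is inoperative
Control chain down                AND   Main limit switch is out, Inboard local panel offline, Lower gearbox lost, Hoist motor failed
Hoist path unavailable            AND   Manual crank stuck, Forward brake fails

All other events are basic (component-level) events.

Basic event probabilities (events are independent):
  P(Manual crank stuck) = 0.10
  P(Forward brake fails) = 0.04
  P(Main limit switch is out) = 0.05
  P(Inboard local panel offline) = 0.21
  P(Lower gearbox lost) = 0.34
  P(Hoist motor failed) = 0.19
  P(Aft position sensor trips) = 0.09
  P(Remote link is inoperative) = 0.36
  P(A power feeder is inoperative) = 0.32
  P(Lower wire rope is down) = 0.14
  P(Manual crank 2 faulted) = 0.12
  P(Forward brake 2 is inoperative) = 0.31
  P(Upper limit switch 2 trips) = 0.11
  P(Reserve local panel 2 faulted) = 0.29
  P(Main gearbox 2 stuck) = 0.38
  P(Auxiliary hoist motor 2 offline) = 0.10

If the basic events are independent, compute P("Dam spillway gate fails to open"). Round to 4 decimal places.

0.4237

P(Hoist path unavailable) [AND] = 0.10 × 0.04 = 0.004000
P(Control chain down) [AND] = 0.05 × 0.21 × 0.34 × 0.19 = 0.000678
P(Backup hoist down) [OR] = 1 − (1−0.000678) × (1−0.09) × (1−0.36) = 0.417995
P(Local branch fails) [AND] = 0.32 × 0.14 × 0.12 = 0.005376
P(Power feed down) [AND] = 0.31 × 0.11 × 0.29 × 0.38 = 0.003758
P(Remote branch unavailable) [AND] = 0.003758 × 0.10 = 0.000376
P(Dam spillway gate fails to open) [OR] = 1 − (1−0.004000) × (1−0.417995) × (1−0.005376) × (1−0.000376) = 0.423656
Rounded to 4 decimal places: P(Dam spillway gate fails to open) ≈ 0.4237.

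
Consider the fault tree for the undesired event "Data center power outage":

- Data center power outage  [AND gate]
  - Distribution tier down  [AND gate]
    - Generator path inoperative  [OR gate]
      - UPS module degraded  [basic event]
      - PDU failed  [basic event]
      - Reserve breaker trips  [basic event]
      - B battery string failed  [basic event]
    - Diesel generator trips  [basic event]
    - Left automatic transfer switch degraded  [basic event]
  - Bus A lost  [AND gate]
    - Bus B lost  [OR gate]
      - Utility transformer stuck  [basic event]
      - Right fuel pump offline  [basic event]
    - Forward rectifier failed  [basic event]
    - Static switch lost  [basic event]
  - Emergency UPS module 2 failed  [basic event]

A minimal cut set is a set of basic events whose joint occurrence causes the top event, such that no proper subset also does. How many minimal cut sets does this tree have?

8

Generator path inoperative [OR]: union of children's cut sets → 4 cut set(s).
Distribution tier down [AND]: one cut set from each child combined → 4 × 1 × 1 = 4 cut set(s).
Bus B lost [OR]: union of children's cut sets → 2 cut set(s).
Bus A lost [AND]: one cut set from each child combined → 2 × 1 × 1 = 2 cut set(s).
Data center power outage [AND]: one cut set from each child combined → 4 × 2 × 1 = 8 cut set(s).
Minimal cut sets: {Diesel generator trips, Emergency UPS module 2 failed, Forward rectifier failed, Left automatic transfer switch degraded, Static switch lost, UPS module degraded, Utility transformer stuck}; {Diesel generator trips, Emergency UPS module 2 failed, Forward rectifier failed, Left automatic transfer switch degraded, Right fuel pump offline, Static switch lost, UPS module degraded}; {Diesel generator trips, Emergency UPS module 2 failed, Forward rectifier failed, Left automatic transfer switch degraded, PDU failed, Static switch lost, Utility transformer stuck}; {Diesel generator trips, Emergency UPS module 2 failed, Forward rectifier failed, Left automatic transfer switch degraded, PDU failed, Right fuel pump offline, Static switch lost}; {Diesel generator trips, Emergency UPS module 2 failed, Forward rectifier failed, Left automatic transfer switch degraded, Reserve breaker trips, Static switch lost, Utility transformer stuck}; {Diesel generator trips, Emergency UPS module 2 failed, Forward rectifier failed, Left automatic transfer switch degraded, Reserve breaker trips, Right fuel pump offline, Static switch lost}; {B battery string failed, Diesel generator trips, Emergency UPS module 2 failed, Forward rectifier failed, Left automatic transfer switch degraded, Static switch lost, Utility transformer stuck}; {B battery string failed, Diesel generator trips, Emergency UPS module 2 failed, Forward rectifier failed, Left automatic transfer switch degraded, Right fuel pump offline, Static switch lost}.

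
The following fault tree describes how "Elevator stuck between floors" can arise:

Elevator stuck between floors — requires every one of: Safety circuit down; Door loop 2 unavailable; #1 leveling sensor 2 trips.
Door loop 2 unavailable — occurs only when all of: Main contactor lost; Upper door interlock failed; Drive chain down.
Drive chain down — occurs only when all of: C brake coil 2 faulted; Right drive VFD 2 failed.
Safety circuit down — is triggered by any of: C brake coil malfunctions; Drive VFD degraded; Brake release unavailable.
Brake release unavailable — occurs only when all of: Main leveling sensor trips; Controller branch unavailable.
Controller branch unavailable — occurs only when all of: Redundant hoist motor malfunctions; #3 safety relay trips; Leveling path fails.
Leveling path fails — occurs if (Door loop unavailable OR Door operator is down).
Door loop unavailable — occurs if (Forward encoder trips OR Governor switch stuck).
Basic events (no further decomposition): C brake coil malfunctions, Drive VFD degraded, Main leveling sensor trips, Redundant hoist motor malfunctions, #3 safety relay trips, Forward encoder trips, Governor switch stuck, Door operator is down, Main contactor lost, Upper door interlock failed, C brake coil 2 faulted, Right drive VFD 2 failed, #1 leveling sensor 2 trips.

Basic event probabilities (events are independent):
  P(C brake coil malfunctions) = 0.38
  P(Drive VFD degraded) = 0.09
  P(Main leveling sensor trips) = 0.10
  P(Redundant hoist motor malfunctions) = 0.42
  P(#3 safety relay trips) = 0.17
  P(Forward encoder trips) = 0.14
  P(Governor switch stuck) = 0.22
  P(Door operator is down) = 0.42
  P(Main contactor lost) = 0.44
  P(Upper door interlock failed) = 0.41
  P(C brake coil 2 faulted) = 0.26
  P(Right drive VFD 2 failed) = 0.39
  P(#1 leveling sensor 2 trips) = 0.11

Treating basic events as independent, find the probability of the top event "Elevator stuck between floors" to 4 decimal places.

P(Door loop unavailable) [OR] = 1 − (1−0.14) × (1−0.22) = 0.329200
P(Leveling path fails) [OR] = 1 − (1−0.329200) × (1−0.42) = 0.610936
P(Controller branch unavailable) [AND] = 0.42 × 0.17 × 0.610936 = 0.043621
P(Brake release unavailable) [AND] = 0.10 × 0.043621 = 0.004362
P(Safety circuit down) [OR] = 1 − (1−0.38) × (1−0.09) × (1−0.004362) = 0.438261
P(Drive chain down) [AND] = 0.26 × 0.39 = 0.101400
P(Door loop 2 unavailable) [AND] = 0.44 × 0.41 × 0.101400 = 0.018293
P(Elevator stuck between floors) [AND] = 0.438261 × 0.018293 × 0.11 = 0.000882
Rounded to 4 decimal places: P(Elevator stuck between floors) ≈ 0.0009.

0.0009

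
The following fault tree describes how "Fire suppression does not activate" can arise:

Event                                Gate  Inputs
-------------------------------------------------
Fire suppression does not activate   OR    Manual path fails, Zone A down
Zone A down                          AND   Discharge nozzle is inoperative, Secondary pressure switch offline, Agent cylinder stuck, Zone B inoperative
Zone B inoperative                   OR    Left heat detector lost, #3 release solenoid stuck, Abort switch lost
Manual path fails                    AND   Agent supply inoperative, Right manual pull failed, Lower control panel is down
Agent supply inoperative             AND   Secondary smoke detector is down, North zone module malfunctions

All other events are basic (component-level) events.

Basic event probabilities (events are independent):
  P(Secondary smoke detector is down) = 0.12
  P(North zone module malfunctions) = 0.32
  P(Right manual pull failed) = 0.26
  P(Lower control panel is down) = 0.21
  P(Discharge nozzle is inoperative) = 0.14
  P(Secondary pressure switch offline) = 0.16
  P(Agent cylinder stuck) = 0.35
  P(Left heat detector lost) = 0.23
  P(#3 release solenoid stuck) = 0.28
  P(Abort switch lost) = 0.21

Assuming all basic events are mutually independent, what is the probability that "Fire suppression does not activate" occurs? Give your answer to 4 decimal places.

0.0065

P(Agent supply inoperative) [AND] = 0.12 × 0.32 = 0.038400
P(Manual path fails) [AND] = 0.038400 × 0.26 × 0.21 = 0.002097
P(Zone B inoperative) [OR] = 1 − (1−0.23) × (1−0.28) × (1−0.21) = 0.562024
P(Zone A down) [AND] = 0.14 × 0.16 × 0.35 × 0.562024 = 0.004406
P(Fire suppression does not activate) [OR] = 1 − (1−0.002097) × (1−0.004406) = 0.006494
Rounded to 4 decimal places: P(Fire suppression does not activate) ≈ 0.0065.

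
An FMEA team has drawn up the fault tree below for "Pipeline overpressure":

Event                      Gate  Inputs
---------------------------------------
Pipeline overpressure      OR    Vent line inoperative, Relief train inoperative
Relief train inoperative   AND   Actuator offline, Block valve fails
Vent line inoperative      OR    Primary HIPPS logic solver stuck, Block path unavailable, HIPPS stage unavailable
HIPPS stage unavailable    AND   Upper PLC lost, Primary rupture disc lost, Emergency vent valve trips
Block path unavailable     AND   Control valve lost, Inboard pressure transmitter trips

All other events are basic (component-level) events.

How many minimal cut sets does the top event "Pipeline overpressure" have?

4

Block path unavailable [AND]: one cut set from each child combined → 1 × 1 = 1 cut set(s).
HIPPS stage unavailable [AND]: one cut set from each child combined → 1 × 1 × 1 = 1 cut set(s).
Vent line inoperative [OR]: union of children's cut sets → 3 cut set(s).
Relief train inoperative [AND]: one cut set from each child combined → 1 × 1 = 1 cut set(s).
Pipeline overpressure [OR]: union of children's cut sets → 4 cut set(s).
Minimal cut sets: {Primary HIPPS logic solver stuck}; {Control valve lost, Inboard pressure transmitter trips}; {Emergency vent valve trips, Primary rupture disc lost, Upper PLC lost}; {Actuator offline, Block valve fails}.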